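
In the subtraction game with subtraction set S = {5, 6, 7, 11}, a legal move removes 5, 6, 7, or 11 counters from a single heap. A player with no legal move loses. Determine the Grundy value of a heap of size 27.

2

G(0) = 0
G(1) = mex{} = 0
G(2) = mex{} = 0
G(3) = mex{} = 0
G(4) = mex{} = 0
G(5) = mex{0} = 1
G(6) = mex{0,0} = 1
G(7) = mex{0,0,0} = 1
G(8) = mex{0,0,0} = 1
G(9) = mex{0,0,0} = 1
G(10) = mex{1,0,0} = 2
G(11) = mex{1,1,0,0} = 2
G(12) = mex{1,1,1,0} = 2
G(13) = mex{1,1,1,0} = 2
G(14) = mex{1,1,1,0} = 2
G(15) = mex{2,1,1,0} = 3
G(16) = mex{2,2,1,1} = 0
G(17) = mex{2,2,2,1} = 0
G(18) = mex{2,2,2,1} = 0
G(19) = mex{2,2,2,1} = 0
G(20) = mex{3,2,2,1} = 0
G(21) = mex{0,3,2,2} = 1
G(22) = mex{0,0,3,2} = 1
G(23) = mex{0,0,0,2} = 1
G(24) = mex{0,0,0,2} = 1
G(25) = mex{0,0,0,2} = 1
G(26) = mex{1,0,0,3} = 2
G(27) = mex{1,1,0,0} = 2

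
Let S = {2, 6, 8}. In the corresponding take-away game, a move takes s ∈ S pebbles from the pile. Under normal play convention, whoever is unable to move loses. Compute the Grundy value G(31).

n :  0  1  2  3  4  5  6  7  8  9 10 11 12 13 14 15 16 17 18 19 20 21 22 23 24 25 26 27 28 29 30 31
G :  0  0  1  1  0  0  1  1  2  2  3  3  2  2  0  0  1  1  0  0  1  1  2  2  3  3  2  2  0  0  1  1

1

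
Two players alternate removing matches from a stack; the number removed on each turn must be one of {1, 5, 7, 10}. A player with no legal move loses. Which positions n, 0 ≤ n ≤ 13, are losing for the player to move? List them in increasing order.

n :  0  1  2  3  4  5  6  7  8  9 10 11 12 13
G :  0  1  0  1  0  1  0  1  0  1  2  3  2  3
P-positions are exactly the n with G(n) = 0.

0, 2, 4, 6, 8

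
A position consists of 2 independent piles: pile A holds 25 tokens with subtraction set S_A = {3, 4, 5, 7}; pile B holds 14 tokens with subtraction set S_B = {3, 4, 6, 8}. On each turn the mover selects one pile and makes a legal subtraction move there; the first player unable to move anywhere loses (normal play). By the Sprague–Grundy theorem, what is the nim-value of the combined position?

0

Pile A, S = {3, 4, 5, 7}:
n :  0  1  2  3  4  5  6  7  8  9 10 11 12 13 14 15 16 17 18 19 20 21 22 23 24 25
G :  0  0  0  1  1  1  2  2  2  3  0  0  0  1  1  1  2  2  2  3  0  0  0  1  1  1
G_A(25) = 1.
Pile B, S = {3, 4, 6, 8}:
n :  0  1  2  3  4  5  6  7  8  9 10 11 12 13 14
G :  0  0  0  1  1  1  2  2  2  3  3  0  0  0  1
G_B(14) = 1.
Combined Grundy value = 1 ⊕ 1 = 0.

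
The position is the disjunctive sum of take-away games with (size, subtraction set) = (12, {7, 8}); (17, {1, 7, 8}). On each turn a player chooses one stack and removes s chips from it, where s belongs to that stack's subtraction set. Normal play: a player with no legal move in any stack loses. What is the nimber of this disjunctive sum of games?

Stack A, S = {7, 8}:
n :  0  1  2  3  4  5  6  7  8  9 10 11 12
G :  0  0  0  0  0  0  0  1  1  1  1  1  1
G_A(12) = 1.
Stack B, S = {1, 7, 8}:
n :  0  1  2  3  4  5  6  7  8  9 10 11 12 13 14 15 16 17
G :  0  1  0  1  0  1  0  1  2  3  2  3  2  3  2  0  1  0
G_B(17) = 0.
Combined Grundy value = 1 ⊕ 0 = 1.

1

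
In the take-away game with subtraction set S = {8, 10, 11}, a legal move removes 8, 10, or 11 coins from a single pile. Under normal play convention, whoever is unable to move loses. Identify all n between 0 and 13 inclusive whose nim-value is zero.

0, 1, 2, 3, 4, 5, 6, 7

n :  0  1  2  3  4  5  6  7  8  9 10 11 12 13
G :  0  0  0  0  0  0  0  0  1  1  1  1  1  1
P-positions are exactly the n with G(n) = 0.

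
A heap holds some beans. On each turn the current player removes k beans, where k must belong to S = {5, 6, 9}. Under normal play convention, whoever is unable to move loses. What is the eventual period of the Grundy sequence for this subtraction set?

n :  0  1  2  3  4  5  6  7  8  9 10 11 12 13 14 15 16 17 18 19 20 21 22 23 24 25 26 27 28 29
G :  0  0  0  0  0  1  1  1  1  1  2  2  2  2  0  0  0  0  0  1  1  1  1  1  2  2  2  2  0  0
G(n+14) = G(n) holds for n = 0,…,8 (a full window of length max(S) = 9), so the sequence is purely periodic with period 14.

14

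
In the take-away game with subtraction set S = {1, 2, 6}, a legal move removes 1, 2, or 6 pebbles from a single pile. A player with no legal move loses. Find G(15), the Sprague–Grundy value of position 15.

n :  0  1  2  3  4  5  6  7  8  9 10 11 12 13 14 15
G :  0  1  2  0  1  2  3  0  1  2  0  1  2  3  0  1

1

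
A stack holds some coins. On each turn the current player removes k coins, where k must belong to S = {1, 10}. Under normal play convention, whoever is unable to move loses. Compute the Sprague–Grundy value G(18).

1

G(0) = 0
G(1) = mex{0} = 1
G(2) = mex{1} = 0
G(3) = mex{0} = 1
G(4) = mex{1} = 0
G(5) = mex{0} = 1
G(6) = mex{1} = 0
G(7) = mex{0} = 1
G(8) = mex{1} = 0
G(9) = mex{0} = 1
G(10) = mex{1,0} = 2
G(11) = mex{2,1} = 0
G(12) = mex{0,0} = 1
G(13) = mex{1,1} = 0
G(14) = mex{0,0} = 1
G(15) = mex{1,1} = 0
G(16) = mex{0,0} = 1
G(17) = mex{1,1} = 0
G(18) = mex{0,0} = 1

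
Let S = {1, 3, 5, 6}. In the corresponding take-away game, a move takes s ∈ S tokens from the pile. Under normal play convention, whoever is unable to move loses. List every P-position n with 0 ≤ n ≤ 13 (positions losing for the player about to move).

n :  0  1  2  3  4  5  6  7  8  9 10 11 12 13
G :  0  1  0  1  0  1  2  3  2  3  2  0  1  0
P-positions are exactly the n with G(n) = 0.

0, 2, 4, 11, 13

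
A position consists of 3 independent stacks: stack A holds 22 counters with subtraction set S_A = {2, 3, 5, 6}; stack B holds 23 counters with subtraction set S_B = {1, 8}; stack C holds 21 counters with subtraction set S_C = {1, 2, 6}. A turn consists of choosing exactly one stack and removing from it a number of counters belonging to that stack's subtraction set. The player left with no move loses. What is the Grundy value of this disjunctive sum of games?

2

Stack A, S = {2, 3, 5, 6}:
n :  0  1  2  3  4  5  6  7  8  9 10 11 12 13 14 15 16 17 18 19 20 21 22
G :  0  0  1  1  2  2  3  3  0  0  1  1  2  2  3  3  0  0  1  1  2  2  3
G_A(22) = 3.
Stack B, S = {1, 8}:
n :  0  1  2  3  4  5  6  7  8  9 10 11 12 13 14 15 16 17 18 19 20 21 22 23
G :  0  1  0  1  0  1  0  1  2  0  1  0  1  0  1  0  1  2  0  1  0  1  0  1
G_B(23) = 1.
Stack C, S = {1, 2, 6}:
n :  0  1  2  3  4  5  6  7  8  9 10 11 12 13 14 15 16 17 18 19 20 21
G :  0  1  2  0  1  2  3  0  1  2  0  1  2  3  0  1  2  0  1  2  3  0
G_C(21) = 0.
Combined Grundy value = 3 ⊕ 1 ⊕ 0 = 2.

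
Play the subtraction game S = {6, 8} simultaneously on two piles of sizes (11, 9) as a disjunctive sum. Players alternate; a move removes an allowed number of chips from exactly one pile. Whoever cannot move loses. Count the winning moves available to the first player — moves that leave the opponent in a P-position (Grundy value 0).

0

All piles use S = {6, 8}:
n :  0  1  2  3  4  5  6  7  8  9 10 11
G :  0  0  0  0  0  0  1  1  1  1  1  1
Pile A: G(11) = 1.
Pile B: G(9) = 1.
Combined Grundy value = 1 ⊕ 1 = 0.
A winning move leaves total XOR = 0, i.e. changes one component's Grundy value g to g ⊕ X where X is the current total.
Pile A: target g' = 1⊕0 = 1, but every legal move changes the Grundy value (mex property), so 0 moves.
Pile B: target g' = 1⊕0 = 1, but every legal move changes the Grundy value (mex property), so 0 moves.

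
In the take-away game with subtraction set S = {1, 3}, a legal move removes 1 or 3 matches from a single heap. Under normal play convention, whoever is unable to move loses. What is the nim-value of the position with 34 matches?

G(0) = 0
G(1) = mex{0} = 1
G(2) = mex{1} = 0
G(3) = mex{0,0} = 1
G(4) = mex{1,1} = 0
G(5) = mex{0,0} = 1
G(6) = mex{1,1} = 0
G(7) = mex{0,0} = 1
G(8) = mex{1,1} = 0
G(9) = mex{0,0} = 1
G(10) = mex{1,1} = 0
G(11) = mex{0,0} = 1
G(12) = mex{1,1} = 0
G(13) = mex{0,0} = 1
G(14) = mex{1,1} = 0
G(15) = mex{0,0} = 1
G(16) = mex{1,1} = 0
G(17) = mex{0,0} = 1
G(18) = mex{1,1} = 0
G(19) = mex{0,0} = 1
G(20) = mex{1,1} = 0
G(21) = mex{0,0} = 1
G(22) = mex{1,1} = 0
G(23) = mex{0,0} = 1
G(24) = mex{1,1} = 0
G(25) = mex{0,0} = 1
G(26) = mex{1,1} = 0
G(27) = mex{0,0} = 1
G(28) = mex{1,1} = 0
G(29) = mex{0,0} = 1
G(30) = mex{1,1} = 0
G(31) = mex{0,0} = 1
G(32) = mex{1,1} = 0
G(33) = mex{0,0} = 1
G(34) = mex{1,1} = 0

0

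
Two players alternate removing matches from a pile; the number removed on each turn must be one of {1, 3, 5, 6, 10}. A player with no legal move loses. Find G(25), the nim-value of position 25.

1

G(0) = 0
G(1) = mex{0} = 1
G(2) = mex{1} = 0
G(3) = mex{0,0} = 1
G(4) = mex{1,1} = 0
G(5) = mex{0,0,0} = 1
G(6) = mex{1,1,1,0} = 2
G(7) = mex{2,0,0,1} = 3
G(8) = mex{3,1,1,0} = 2
G(9) = mex{2,2,0,1} = 3
G(10) = mex{3,3,1,0,0} = 2
G(11) = mex{2,2,2,1,1} = 0
G(12) = mex{0,3,3,2,0} = 1
G(13) = mex{1,2,2,3,1} = 0
G(14) = mex{0,0,3,2,0} = 1
G(15) = mex{1,1,2,3,1} = 0
G(16) = mex{0,0,0,2,2} = 1
G(17) = mex{1,1,1,0,3} = 2
G(18) = mex{2,0,0,1,2} = 3
G(19) = mex{3,1,1,0,3} = 2
G(20) = mex{2,2,0,1,2} = 3
G(21) = mex{3,3,1,0,0} = 2
G(22) = mex{2,2,2,1,1} = 0
G(23) = mex{0,3,3,2,0} = 1
G(24) = mex{1,2,2,3,1} = 0
G(25) = mex{0,0,3,2,0} = 1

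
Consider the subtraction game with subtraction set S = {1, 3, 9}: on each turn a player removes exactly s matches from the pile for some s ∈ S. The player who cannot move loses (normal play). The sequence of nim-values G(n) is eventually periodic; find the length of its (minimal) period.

G(0) = 0
G(1) = mex{0} = 1
G(2) = mex{1} = 0
G(3) = mex{0,0} = 1
G(4) = mex{1,1} = 0
G(5) = mex{0,0} = 1
G(6) = mex{1,1} = 0
G(7) = mex{0,0} = 1
G(8) = mex{1,1} = 0
G(9) = mex{0,0,0} = 1
G(10) = mex{1,1,1} = 0
G(11) = mex{0,0,0} = 1
G(12) = mex{1,1,1} = 0
G(13) = mex{0,0,0} = 1
G(14) = mex{1,1,1} = 0
G(n+2) = G(n) holds for n = 0,…,8 (a full window of length max(S) = 9), so the sequence is purely periodic with period 2.

2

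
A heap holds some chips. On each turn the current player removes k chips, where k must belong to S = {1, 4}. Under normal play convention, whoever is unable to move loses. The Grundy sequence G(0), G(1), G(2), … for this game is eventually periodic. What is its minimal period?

G(0) = 0
G(1) = mex{0} = 1
G(2) = mex{1} = 0
G(3) = mex{0} = 1
G(4) = mex{1,0} = 2
G(5) = mex{2,1} = 0
G(6) = mex{0,0} = 1
G(7) = mex{1,1} = 0
G(8) = mex{0,2} = 1
G(9) = mex{1,0} = 2
G(10) = mex{2,1} = 0
G(11) = mex{0,0} = 1
G(12) = mex{1,1} = 0
G(13) = mex{0,2} = 1
G(14) = mex{1,0} = 2
G(n+5) = G(n) holds for n = 0,…,3 (a full window of length max(S) = 4), so the sequence is purely periodic with period 5.

5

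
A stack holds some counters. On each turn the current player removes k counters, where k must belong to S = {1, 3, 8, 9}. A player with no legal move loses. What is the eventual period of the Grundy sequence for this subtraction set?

16

n :  0  1  2  3  4  5  6  7  8  9 10 11 12 13 14 15 16 17 18 19 20 21 22 23 24 25 26 27 28 29 30 31 32 33
G :  0  1  0  1  0  1  0  1  2  3  2  3  2  3  2  3  0  1  0  1  0  1  0  1  2  3  2  3  2  3  2  3  0  1
G(n+16) = G(n) holds for n = 0,…,8 (a full window of length max(S) = 9), so the sequence is purely periodic with period 16.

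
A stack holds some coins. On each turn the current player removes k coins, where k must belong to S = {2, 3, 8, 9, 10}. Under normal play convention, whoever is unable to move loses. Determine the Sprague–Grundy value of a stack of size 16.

2

n :  0  1  2  3  4  5  6  7  8  9 10 11 12 13 14 15 16
G :  0  0  1  1  2  0  0  1  1  2  2  3  0  4  1  2  2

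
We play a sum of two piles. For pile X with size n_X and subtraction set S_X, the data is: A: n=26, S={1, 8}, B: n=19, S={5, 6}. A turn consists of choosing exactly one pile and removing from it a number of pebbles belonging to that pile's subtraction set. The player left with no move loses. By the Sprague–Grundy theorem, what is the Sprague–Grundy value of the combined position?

Pile A, S = {1, 8}:
n :  0  1  2  3  4  5  6  7  8  9 10 11 12 13 14 15 16 17 18 19 20 21 22 23 24 25 26
G :  0  1  0  1  0  1  0  1  2  0  1  0  1  0  1  0  1  2  0  1  0  1  0  1  0  1  2
G_A(26) = 2.
Pile B, S = {5, 6}:
G(0) = 0
G(1) = mex{} = 0
G(2) = mex{} = 0
G(3) = mex{} = 0
G(4) = mex{} = 0
G(5) = mex{0} = 1
G(6) = mex{0,0} = 1
G(7) = mex{0,0} = 1
G(8) = mex{0,0} = 1
G(9) = mex{0,0} = 1
G(10) = mex{1,0} = 2
G(11) = mex{1,1} = 0
G(12) = mex{1,1} = 0
G(13) = mex{1,1} = 0
G(14) = mex{1,1} = 0
G(15) = mex{2,1} = 0
G(16) = mex{0,2} = 1
G(17) = mex{0,0} = 1
G(18) = mex{0,0} = 1
G(19) = mex{0,0} = 1
G_B(19) = 1.
Combined Grundy value = 2 ⊕ 1 = 3.

3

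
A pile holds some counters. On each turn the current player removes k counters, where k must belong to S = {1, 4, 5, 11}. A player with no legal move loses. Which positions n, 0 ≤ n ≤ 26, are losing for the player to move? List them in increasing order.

0, 2, 8, 10, 16, 18, 24, 26

G(0) = 0
G(1) = mex{0} = 1
G(2) = mex{1} = 0
G(3) = mex{0} = 1
G(4) = mex{1,0} = 2
G(5) = mex{2,1,0} = 3
G(6) = mex{3,0,1} = 2
G(7) = mex{2,1,0} = 3
G(8) = mex{3,2,1} = 0
G(9) = mex{0,3,2} = 1
G(10) = mex{1,2,3} = 0
G(11) = mex{0,3,2,0} = 1
G(12) = mex{1,0,3,1} = 2
G(13) = mex{2,1,0,0} = 3
G(14) = mex{3,0,1,1} = 2
G(15) = mex{2,1,0,2} = 3
G(16) = mex{3,2,1,3} = 0
G(17) = mex{0,3,2,2} = 1
G(18) = mex{1,2,3,3} = 0
G(19) = mex{0,3,2,0} = 1
G(20) = mex{1,0,3,1} = 2
G(21) = mex{2,1,0,0} = 3
G(22) = mex{3,0,1,1} = 2
G(23) = mex{2,1,0,2} = 3
G(24) = mex{3,2,1,3} = 0
G(25) = mex{0,3,2,2} = 1
G(26) = mex{1,2,3,3} = 0
P-positions are exactly the n with G(n) = 0.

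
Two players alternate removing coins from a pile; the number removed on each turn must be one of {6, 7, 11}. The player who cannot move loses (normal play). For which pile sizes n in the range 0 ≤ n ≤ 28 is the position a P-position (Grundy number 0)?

0, 1, 2, 3, 4, 5, 17, 18, 19, 20, 21, 22

G(0) = 0
G(1) = mex{} = 0
G(2) = mex{} = 0
G(3) = mex{} = 0
G(4) = mex{} = 0
G(5) = mex{} = 0
G(6) = mex{0} = 1
G(7) = mex{0,0} = 1
G(8) = mex{0,0} = 1
G(9) = mex{0,0} = 1
G(10) = mex{0,0} = 1
G(11) = mex{0,0,0} = 1
G(12) = mex{1,0,0} = 2
G(13) = mex{1,1,0} = 2
G(14) = mex{1,1,0} = 2
G(15) = mex{1,1,0} = 2
G(16) = mex{1,1,0} = 2
G(17) = mex{1,1,1} = 0
G(18) = mex{2,1,1} = 0
G(19) = mex{2,2,1} = 0
G(20) = mex{2,2,1} = 0
G(21) = mex{2,2,1} = 0
G(22) = mex{2,2,1} = 0
G(23) = mex{0,2,2} = 1
G(24) = mex{0,0,2} = 1
G(25) = mex{0,0,2} = 1
G(26) = mex{0,0,2} = 1
G(27) = mex{0,0,2} = 1
G(28) = mex{0,0,0} = 1
P-positions are exactly the n with G(n) = 0.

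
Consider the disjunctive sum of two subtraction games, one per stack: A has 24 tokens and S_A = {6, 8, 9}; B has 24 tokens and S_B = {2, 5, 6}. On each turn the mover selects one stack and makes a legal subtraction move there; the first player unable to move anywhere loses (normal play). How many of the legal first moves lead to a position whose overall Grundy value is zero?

Stack A, S = {6, 8, 9}:
G(0) = 0
G(1) = mex{} = 0
G(2) = mex{} = 0
G(3) = mex{} = 0
G(4) = mex{} = 0
G(5) = mex{} = 0
G(6) = mex{0} = 1
G(7) = mex{0} = 1
G(8) = mex{0,0} = 1
G(9) = mex{0,0,0} = 1
G(10) = mex{0,0,0} = 1
G(11) = mex{0,0,0} = 1
G(12) = mex{1,0,0} = 2
G(13) = mex{1,0,0} = 2
G(14) = mex{1,1,0} = 2
G(15) = mex{1,1,1} = 0
G(16) = mex{1,1,1} = 0
G(17) = mex{1,1,1} = 0
G(18) = mex{2,1,1} = 0
G(19) = mex{2,1,1} = 0
G(20) = mex{2,2,1} = 0
G(21) = mex{0,2,2} = 1
G(22) = mex{0,2,2} = 1
G(23) = mex{0,0,2} = 1
G(24) = mex{0,0,0} = 1
G_A(24) = 1.
Stack B, S = {2, 5, 6}:
G(0) = 0
G(1) = mex{} = 0
G(2) = mex{0} = 1
G(3) = mex{0} = 1
G(4) = mex{1} = 0
G(5) = mex{1,0} = 2
G(6) = mex{0,0,0} = 1
G(7) = mex{2,1,0} = 3
G(8) = mex{1,1,1} = 0
G(9) = mex{3,0,1} = 2
G(10) = mex{0,2,0} = 1
G(11) = mex{2,1,2} = 0
G(12) = mex{1,3,1} = 0
G(13) = mex{0,0,3} = 1
G(14) = mex{0,2,0} = 1
G(15) = mex{1,1,2} = 0
G(16) = mex{1,0,1} = 2
G(17) = mex{0,0,0} = 1
G(18) = mex{2,1,0} = 3
G(19) = mex{1,1,1} = 0
G(20) = mex{3,0,1} = 2
G(21) = mex{0,2,0} = 1
G(22) = mex{2,1,2} = 0
G(23) = mex{1,3,1} = 0
G(24) = mex{0,0,3} = 1
G_B(24) = 1.
Combined Grundy value = 1 ⊕ 1 = 0.
A winning move leaves total XOR = 0, i.e. changes one component's Grundy value g to g ⊕ X where X is the current total.
Stack A: target g' = 1⊕0 = 1, but every legal move changes the Grundy value (mex property), so 0 moves.
Stack B: target g' = 1⊕0 = 1, but every legal move changes the Grundy value (mex property), so 0 moves.

0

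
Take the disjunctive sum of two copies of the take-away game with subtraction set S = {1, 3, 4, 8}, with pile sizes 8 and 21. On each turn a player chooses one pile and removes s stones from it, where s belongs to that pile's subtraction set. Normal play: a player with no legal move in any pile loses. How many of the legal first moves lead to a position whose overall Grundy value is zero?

3

All piles use S = {1, 3, 4, 8}:
n :  0  1  2  3  4  5  6  7  8  9 10 11 12 13 14 15 16 17 18 19 20 21
G :  0  1  0  1  2  3  2  0  1  0  1  2  3  2  0  1  0  1  2  3  2  0
Pile A: G(8) = 1.
Pile B: G(21) = 0.
Combined Grundy value = 1 ⊕ 0 = 1.
A winning move leaves total XOR = 0, i.e. changes one component's Grundy value g to g ⊕ X where X is the current total.
Pile A: need g' = 1⊕1 = 0. Options: 8−1→G=0, 8−3→G=3, 8−4→G=2, 8−8→G=0. Hits: 2.
Pile B: need g' = 0⊕1 = 1. Options: 21−1→G=2, 21−3→G=2, 21−4→G=1, 21−8→G=2. Hits: 1.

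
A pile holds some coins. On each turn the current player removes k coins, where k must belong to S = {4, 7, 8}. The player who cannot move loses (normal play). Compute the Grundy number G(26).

n :  0  1  2  3  4  5  6  7  8  9 10 11 12 13 14 15 16 17 18 19 20 21 22 23 24 25 26
G :  0  0  0  0  1  1  1  1  2  2  2  2  0  0  0  0  1  1  1  1  2  2  2  2  0  0  0

0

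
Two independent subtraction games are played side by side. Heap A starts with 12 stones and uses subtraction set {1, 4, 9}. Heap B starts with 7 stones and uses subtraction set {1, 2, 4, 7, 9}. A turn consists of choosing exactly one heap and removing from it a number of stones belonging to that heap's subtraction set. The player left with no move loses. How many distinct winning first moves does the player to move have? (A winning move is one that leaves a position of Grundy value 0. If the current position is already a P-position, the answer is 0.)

6

Heap A, S = {1, 4, 9}:
n :  0  1  2  3  4  5  6  7  8  9 10 11 12
G :  0  1  0  1  2  0  1  0  1  2  0  1  0
G_A(12) = 0.
Heap B, S = {1, 2, 4, 7, 9}:
n : 0 1 2 3 4 5 6 7
G : 0 1 2 0 1 2 0 1
G_B(7) = 1.
Combined Grundy value = 0 ⊕ 1 = 1.
A winning move leaves total XOR = 0, i.e. changes one component's Grundy value g to g ⊕ X where X is the current total.
Heap A: need g' = 0⊕1 = 1. Options: 12−1→G=1, 12−4→G=1, 12−9→G=1. Hits: 3.
Heap B: need g' = 1⊕1 = 0. Options: 7−1→G=0, 7−2→G=2, 7−4→G=0, 7−7→G=0. Hits: 3.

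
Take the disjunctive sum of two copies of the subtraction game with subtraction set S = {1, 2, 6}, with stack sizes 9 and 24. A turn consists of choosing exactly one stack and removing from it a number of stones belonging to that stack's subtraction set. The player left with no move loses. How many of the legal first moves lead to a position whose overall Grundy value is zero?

All stacks use S = {1, 2, 6}:
G(0) = 0
G(1) = mex{0} = 1
G(2) = mex{1,0} = 2
G(3) = mex{2,1} = 0
G(4) = mex{0,2} = 1
G(5) = mex{1,0} = 2
G(6) = mex{2,1,0} = 3
G(7) = mex{3,2,1} = 0
G(8) = mex{0,3,2} = 1
G(9) = mex{1,0,0} = 2
G(10) = mex{2,1,1} = 0
G(11) = mex{0,2,2} = 1
G(12) = mex{1,0,3} = 2
G(13) = mex{2,1,0} = 3
G(14) = mex{3,2,1} = 0
G(15) = mex{0,3,2} = 1
G(16) = mex{1,0,0} = 2
G(17) = mex{2,1,1} = 0
G(18) = mex{0,2,2} = 1
G(19) = mex{1,0,3} = 2
G(20) = mex{2,1,0} = 3
G(21) = mex{3,2,1} = 0
G(22) = mex{0,3,2} = 1
G(23) = mex{1,0,0} = 2
G(24) = mex{2,1,1} = 0
Stack A: G(9) = 2.
Stack B: G(24) = 0.
Combined Grundy value = 2 ⊕ 0 = 2.
A winning move leaves total XOR = 0, i.e. changes one component's Grundy value g to g ⊕ X where X is the current total.
Stack A: need g' = 2⊕2 = 0. Options: 9−1→G=1, 9−2→G=0, 9−6→G=0. Hits: 2.
Stack B: need g' = 0⊕2 = 2. Options: 24−1→G=2, 24−2→G=1, 24−6→G=1. Hits: 1.

3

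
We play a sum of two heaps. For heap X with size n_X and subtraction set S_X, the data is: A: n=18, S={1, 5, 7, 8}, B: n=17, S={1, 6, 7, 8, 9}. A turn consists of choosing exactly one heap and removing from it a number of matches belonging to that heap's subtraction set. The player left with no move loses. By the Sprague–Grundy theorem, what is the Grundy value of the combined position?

Heap A, S = {1, 5, 7, 8}:
G(0) = 0
G(1) = mex{0} = 1
G(2) = mex{1} = 0
G(3) = mex{0} = 1
G(4) = mex{1} = 0
G(5) = mex{0,0} = 1
G(6) = mex{1,1} = 0
G(7) = mex{0,0,0} = 1
G(8) = mex{1,1,1,0} = 2
G(9) = mex{2,0,0,1} = 3
G(10) = mex{3,1,1,0} = 2
G(11) = mex{2,0,0,1} = 3
G(12) = mex{3,1,1,0} = 2
G(13) = mex{2,2,0,1} = 3
G(14) = mex{3,3,1,0} = 2
G(15) = mex{2,2,2,1} = 0
G(16) = mex{0,3,3,2} = 1
G(17) = mex{1,2,2,3} = 0
G(18) = mex{0,3,3,2} = 1
G_A(18) = 1.
Heap B, S = {1, 6, 7, 8, 9}:
n :  0  1  2  3  4  5  6  7  8  9 10 11 12 13 14 15 16 17
G :  0  1  0  1  0  1  2  3  2  3  2  3  4  5  0  1  0  1
G_B(17) = 1.
Combined Grundy value = 1 ⊕ 1 = 0.

0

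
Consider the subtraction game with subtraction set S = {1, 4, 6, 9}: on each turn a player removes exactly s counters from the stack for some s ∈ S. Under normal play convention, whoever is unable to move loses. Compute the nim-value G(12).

0

n :  0  1  2  3  4  5  6  7  8  9 10 11 12
G :  0  1  0  1  2  0  1  0  1  2  0  1  0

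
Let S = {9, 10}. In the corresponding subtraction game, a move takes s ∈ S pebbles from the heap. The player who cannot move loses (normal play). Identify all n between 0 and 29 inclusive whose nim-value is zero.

G(0) = 0
G(1) = mex{} = 0
G(2) = mex{} = 0
G(3) = mex{} = 0
G(4) = mex{} = 0
G(5) = mex{} = 0
G(6) = mex{} = 0
G(7) = mex{} = 0
G(8) = mex{} = 0
G(9) = mex{0} = 1
G(10) = mex{0,0} = 1
G(11) = mex{0,0} = 1
G(12) = mex{0,0} = 1
G(13) = mex{0,0} = 1
G(14) = mex{0,0} = 1
G(15) = mex{0,0} = 1
G(16) = mex{0,0} = 1
G(17) = mex{0,0} = 1
G(18) = mex{1,0} = 2
G(19) = mex{1,1} = 0
G(20) = mex{1,1} = 0
G(21) = mex{1,1} = 0
G(22) = mex{1,1} = 0
G(23) = mex{1,1} = 0
G(24) = mex{1,1} = 0
G(25) = mex{1,1} = 0
G(26) = mex{1,1} = 0
G(27) = mex{2,1} = 0
G(28) = mex{0,2} = 1
G(29) = mex{0,0} = 1
P-positions are exactly the n with G(n) = 0.

0, 1, 2, 3, 4, 5, 6, 7, 8, 19, 20, 21, 22, 23, 24, 25, 26, 27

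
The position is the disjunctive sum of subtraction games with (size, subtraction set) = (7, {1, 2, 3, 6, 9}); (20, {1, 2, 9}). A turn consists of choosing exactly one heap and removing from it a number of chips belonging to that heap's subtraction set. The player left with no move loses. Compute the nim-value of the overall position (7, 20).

Heap A, S = {1, 2, 3, 6, 9}:
n : 0 1 2 3 4 5 6 7
G : 0 1 2 3 0 1 2 3
G_A(7) = 3.
Heap B, S = {1, 2, 9}:
n :  0  1  2  3  4  5  6  7  8  9 10 11 12 13 14 15 16 17 18 19 20
G :  0  1  2  0  1  2  0  1  2  3  0  1  2  0  1  2  0  1  2  3  0
G_B(20) = 0.
Combined Grundy value = 3 ⊕ 0 = 3.

3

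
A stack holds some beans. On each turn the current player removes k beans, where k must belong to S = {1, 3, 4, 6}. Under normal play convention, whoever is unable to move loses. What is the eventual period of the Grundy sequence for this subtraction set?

7

n :  0  1  2  3  4  5  6  7  8  9 10 11 12 13 14 15
G :  0  1  0  1  2  3  2  0  1  0  1  2  3  2  0  1
G(n+7) = G(n) holds for n = 0,…,5 (a full window of length max(S) = 6), so the sequence is purely periodic with period 7.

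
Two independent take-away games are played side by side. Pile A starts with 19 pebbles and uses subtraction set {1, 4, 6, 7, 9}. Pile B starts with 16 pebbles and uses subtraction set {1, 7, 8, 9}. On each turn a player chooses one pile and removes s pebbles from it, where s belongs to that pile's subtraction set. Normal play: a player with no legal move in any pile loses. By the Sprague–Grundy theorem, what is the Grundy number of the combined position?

Pile A, S = {1, 4, 6, 7, 9}:
G(0) = 0
G(1) = mex{0} = 1
G(2) = mex{1} = 0
G(3) = mex{0} = 1
G(4) = mex{1,0} = 2
G(5) = mex{2,1} = 0
G(6) = mex{0,0,0} = 1
G(7) = mex{1,1,1,0} = 2
G(8) = mex{2,2,0,1} = 3
G(9) = mex{3,0,1,0,0} = 2
G(10) = mex{2,1,2,1,1} = 0
G(11) = mex{0,2,0,2,0} = 1
G(12) = mex{1,3,1,0,1} = 2
G(13) = mex{2,2,2,1,2} = 0
G(14) = mex{0,0,3,2,0} = 1
G(15) = mex{1,1,2,3,1} = 0
G(16) = mex{0,2,0,2,2} = 1
G(17) = mex{1,0,1,0,3} = 2
G(18) = mex{2,1,2,1,2} = 0
G(19) = mex{0,0,0,2,0} = 1
G_A(19) = 1.
Pile B, S = {1, 7, 8, 9}:
G(0) = 0
G(1) = mex{0} = 1
G(2) = mex{1} = 0
G(3) = mex{0} = 1
G(4) = mex{1} = 0
G(5) = mex{0} = 1
G(6) = mex{1} = 0
G(7) = mex{0,0} = 1
G(8) = mex{1,1,0} = 2
G(9) = mex{2,0,1,0} = 3
G(10) = mex{3,1,0,1} = 2
G(11) = mex{2,0,1,0} = 3
G(12) = mex{3,1,0,1} = 2
G(13) = mex{2,0,1,0} = 3
G(14) = mex{3,1,0,1} = 2
G(15) = mex{2,2,1,0} = 3
G(16) = mex{3,3,2,1} = 0
G_B(16) = 0.
Combined Grundy value = 1 ⊕ 0 = 1.

1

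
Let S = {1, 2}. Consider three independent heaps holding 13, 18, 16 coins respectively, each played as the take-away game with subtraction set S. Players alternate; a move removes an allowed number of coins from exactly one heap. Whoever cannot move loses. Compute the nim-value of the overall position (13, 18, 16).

0

All heaps use S = {1, 2}:
n :  0  1  2  3  4  5  6  7  8  9 10 11 12 13 14 15 16 17 18
G :  0  1  2  0  1  2  0  1  2  0  1  2  0  1  2  0  1  2  0
Heap A: G(13) = 1.
Heap B: G(18) = 0.
Heap C: G(16) = 1.
Combined Grundy value = 1 ⊕ 0 ⊕ 1 = 0.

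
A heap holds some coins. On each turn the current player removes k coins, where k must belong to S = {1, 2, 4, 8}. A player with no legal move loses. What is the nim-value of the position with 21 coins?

0

n :  0  1  2  3  4  5  6  7  8  9 10 11 12 13 14 15 16 17 18 19 20 21
G :  0  1  2  0  1  2  0  1  2  0  1  2  0  1  2  0  1  2  0  1  2  0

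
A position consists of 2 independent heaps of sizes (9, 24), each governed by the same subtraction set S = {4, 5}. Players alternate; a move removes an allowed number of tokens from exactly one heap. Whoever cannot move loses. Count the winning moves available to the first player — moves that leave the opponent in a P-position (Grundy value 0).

All heaps use S = {4, 5}:
G(0) = 0
G(1) = mex{} = 0
G(2) = mex{} = 0
G(3) = mex{} = 0
G(4) = mex{0} = 1
G(5) = mex{0,0} = 1
G(6) = mex{0,0} = 1
G(7) = mex{0,0} = 1
G(8) = mex{1,0} = 2
G(9) = mex{1,1} = 0
G(10) = mex{1,1} = 0
G(11) = mex{1,1} = 0
G(12) = mex{2,1} = 0
G(13) = mex{0,2} = 1
G(14) = mex{0,0} = 1
G(15) = mex{0,0} = 1
G(16) = mex{0,0} = 1
G(17) = mex{1,0} = 2
G(18) = mex{1,1} = 0
G(19) = mex{1,1} = 0
G(20) = mex{1,1} = 0
G(21) = mex{2,1} = 0
G(22) = mex{0,2} = 1
G(23) = mex{0,0} = 1
G(24) = mex{0,0} = 1
Heap A: G(9) = 0.
Heap B: G(24) = 1.
Combined Grundy value = 0 ⊕ 1 = 1.
A winning move leaves total XOR = 0, i.e. changes one component's Grundy value g to g ⊕ X where X is the current total.
Heap A: need g' = 0⊕1 = 1. Options: 9−4→G=1, 9−5→G=1. Hits: 2.
Heap B: need g' = 1⊕1 = 0. Options: 24−4→G=0, 24−5→G=0. Hits: 2.

4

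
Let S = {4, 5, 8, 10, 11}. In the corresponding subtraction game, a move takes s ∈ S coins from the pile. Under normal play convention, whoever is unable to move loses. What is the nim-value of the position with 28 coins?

G(0) = 0
G(1) = mex{} = 0
G(2) = mex{} = 0
G(3) = mex{} = 0
G(4) = mex{0} = 1
G(5) = mex{0,0} = 1
G(6) = mex{0,0} = 1
G(7) = mex{0,0} = 1
G(8) = mex{1,0,0} = 2
G(9) = mex{1,1,0} = 2
G(10) = mex{1,1,0,0} = 2
G(11) = mex{1,1,0,0,0} = 2
G(12) = mex{2,1,1,0,0} = 3
G(13) = mex{2,2,1,0,0} = 3
G(14) = mex{2,2,1,1,0} = 3
G(15) = mex{2,2,1,1,1} = 0
G(16) = mex{3,2,2,1,1} = 0
G(17) = mex{3,3,2,1,1} = 0
G(18) = mex{3,3,2,2,1} = 0
G(19) = mex{0,3,2,2,2} = 1
G(20) = mex{0,0,3,2,2} = 1
G(21) = mex{0,0,3,2,2} = 1
G(22) = mex{0,0,3,3,2} = 1
G(23) = mex{1,0,0,3,3} = 2
G(24) = mex{1,1,0,3,3} = 2
G(25) = mex{1,1,0,0,3} = 2
G(26) = mex{1,1,0,0,0} = 2
G(27) = mex{2,1,1,0,0} = 3
G(28) = mex{2,2,1,0,0} = 3

3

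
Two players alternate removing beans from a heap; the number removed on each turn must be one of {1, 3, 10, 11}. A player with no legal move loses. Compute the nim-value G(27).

1

G(0) = 0
G(1) = mex{0} = 1
G(2) = mex{1} = 0
G(3) = mex{0,0} = 1
G(4) = mex{1,1} = 0
G(5) = mex{0,0} = 1
G(6) = mex{1,1} = 0
G(7) = mex{0,0} = 1
G(8) = mex{1,1} = 0
G(9) = mex{0,0} = 1
G(10) = mex{1,1,0} = 2
G(11) = mex{2,0,1,0} = 3
G(12) = mex{3,1,0,1} = 2
G(13) = mex{2,2,1,0} = 3
G(14) = mex{3,3,0,1} = 2
G(15) = mex{2,2,1,0} = 3
G(16) = mex{3,3,0,1} = 2
G(17) = mex{2,2,1,0} = 3
G(18) = mex{3,3,0,1} = 2
G(19) = mex{2,2,1,0} = 3
G(20) = mex{3,3,2,1} = 0
G(21) = mex{0,2,3,2} = 1
G(22) = mex{1,3,2,3} = 0
G(23) = mex{0,0,3,2} = 1
G(24) = mex{1,1,2,3} = 0
G(25) = mex{0,0,3,2} = 1
G(26) = mex{1,1,2,3} = 0
G(27) = mex{0,0,3,2} = 1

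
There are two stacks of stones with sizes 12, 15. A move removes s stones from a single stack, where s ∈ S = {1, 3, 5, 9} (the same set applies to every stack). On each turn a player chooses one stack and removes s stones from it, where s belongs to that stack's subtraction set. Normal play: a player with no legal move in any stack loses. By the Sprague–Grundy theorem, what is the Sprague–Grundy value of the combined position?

1

All stacks use S = {1, 3, 5, 9}:
G(0) = 0
G(1) = mex{0} = 1
G(2) = mex{1} = 0
G(3) = mex{0,0} = 1
G(4) = mex{1,1} = 0
G(5) = mex{0,0,0} = 1
G(6) = mex{1,1,1} = 0
G(7) = mex{0,0,0} = 1
G(8) = mex{1,1,1} = 0
G(9) = mex{0,0,0,0} = 1
G(10) = mex{1,1,1,1} = 0
G(11) = mex{0,0,0,0} = 1
G(12) = mex{1,1,1,1} = 0
G(13) = mex{0,0,0,0} = 1
G(14) = mex{1,1,1,1} = 0
G(15) = mex{0,0,0,0} = 1
Stack A: G(12) = 0.
Stack B: G(15) = 1.
Combined Grundy value = 0 ⊕ 1 = 1.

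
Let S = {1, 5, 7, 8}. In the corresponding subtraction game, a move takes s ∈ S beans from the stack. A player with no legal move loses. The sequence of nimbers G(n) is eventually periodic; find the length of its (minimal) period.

G(0) = 0
G(1) = mex{0} = 1
G(2) = mex{1} = 0
G(3) = mex{0} = 1
G(4) = mex{1} = 0
G(5) = mex{0,0} = 1
G(6) = mex{1,1} = 0
G(7) = mex{0,0,0} = 1
G(8) = mex{1,1,1,0} = 2
G(9) = mex{2,0,0,1} = 3
G(10) = mex{3,1,1,0} = 2
G(11) = mex{2,0,0,1} = 3
G(12) = mex{3,1,1,0} = 2
G(13) = mex{2,2,0,1} = 3
G(14) = mex{3,3,1,0} = 2
G(15) = mex{2,2,2,1} = 0
G(16) = mex{0,3,3,2} = 1
G(17) = mex{1,2,2,3} = 0
G(18) = mex{0,3,3,2} = 1
G(19) = mex{1,2,2,3} = 0
G(20) = mex{0,0,3,2} = 1
G(21) = mex{1,1,2,3} = 0
G(22) = mex{0,0,0,2} = 1
G(23) = mex{1,1,1,0} = 2
G(24) = mex{2,0,0,1} = 3
G(25) = mex{3,1,1,0} = 2
G(26) = mex{2,0,0,1} = 3
G(27) = mex{3,1,1,0} = 2
G(28) = mex{2,2,0,1} = 3
G(29) = mex{3,3,1,0} = 2
G(30) = mex{2,2,2,1} = 0
G(31) = mex{0,3,3,2} = 1
G(n+15) = G(n) holds for n = 0,…,7 (a full window of length max(S) = 8), so the sequence is purely periodic with period 15.

15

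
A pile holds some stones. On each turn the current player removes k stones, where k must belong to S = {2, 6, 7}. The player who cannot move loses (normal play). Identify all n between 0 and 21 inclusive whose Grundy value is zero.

n :  0  1  2  3  4  5  6  7  8  9 10 11 12 13 14 15 16 17 18 19 20 21
G :  0  0  1  1  0  0  1  1  2  0  3  1  2  0  0  1  1  0  0  1  1  2
P-positions are exactly the n with G(n) = 0.

0, 1, 4, 5, 9, 13, 14, 17, 18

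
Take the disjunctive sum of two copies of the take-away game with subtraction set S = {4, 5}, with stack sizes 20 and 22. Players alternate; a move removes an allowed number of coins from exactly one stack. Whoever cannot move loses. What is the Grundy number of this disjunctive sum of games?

All stacks use S = {4, 5}:
G(0) = 0
G(1) = mex{} = 0
G(2) = mex{} = 0
G(3) = mex{} = 0
G(4) = mex{0} = 1
G(5) = mex{0,0} = 1
G(6) = mex{0,0} = 1
G(7) = mex{0,0} = 1
G(8) = mex{1,0} = 2
G(9) = mex{1,1} = 0
G(10) = mex{1,1} = 0
G(11) = mex{1,1} = 0
G(12) = mex{2,1} = 0
G(13) = mex{0,2} = 1
G(14) = mex{0,0} = 1
G(15) = mex{0,0} = 1
G(16) = mex{0,0} = 1
G(17) = mex{1,0} = 2
G(18) = mex{1,1} = 0
G(19) = mex{1,1} = 0
G(20) = mex{1,1} = 0
G(21) = mex{2,1} = 0
G(22) = mex{0,2} = 1
Stack A: G(20) = 0.
Stack B: G(22) = 1.
Combined Grundy value = 0 ⊕ 1 = 1.

1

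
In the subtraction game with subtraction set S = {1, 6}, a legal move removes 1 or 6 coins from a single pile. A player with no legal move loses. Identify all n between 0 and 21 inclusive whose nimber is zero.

G(0) = 0
G(1) = mex{0} = 1
G(2) = mex{1} = 0
G(3) = mex{0} = 1
G(4) = mex{1} = 0
G(5) = mex{0} = 1
G(6) = mex{1,0} = 2
G(7) = mex{2,1} = 0
G(8) = mex{0,0} = 1
G(9) = mex{1,1} = 0
G(10) = mex{0,0} = 1
G(11) = mex{1,1} = 0
G(12) = mex{0,2} = 1
G(13) = mex{1,0} = 2
G(14) = mex{2,1} = 0
G(15) = mex{0,0} = 1
G(16) = mex{1,1} = 0
G(17) = mex{0,0} = 1
G(18) = mex{1,1} = 0
G(19) = mex{0,2} = 1
G(20) = mex{1,0} = 2
G(21) = mex{2,1} = 0
P-positions are exactly the n with G(n) = 0.

0, 2, 4, 7, 9, 11, 14, 16, 18, 21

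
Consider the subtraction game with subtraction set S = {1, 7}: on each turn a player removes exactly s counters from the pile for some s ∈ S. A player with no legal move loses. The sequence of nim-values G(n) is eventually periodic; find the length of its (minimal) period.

2

n :  0  1  2  3  4  5  6  7  8  9 10 11 12 13 14
G :  0  1  0  1  0  1  0  1  0  1  0  1  0  1  0
G(n+2) = G(n) holds for n = 0,…,6 (a full window of length max(S) = 7), so the sequence is purely periodic with period 2.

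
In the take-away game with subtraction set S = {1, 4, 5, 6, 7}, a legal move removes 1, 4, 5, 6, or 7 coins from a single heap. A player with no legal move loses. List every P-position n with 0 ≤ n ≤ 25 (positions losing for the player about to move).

n :  0  1  2  3  4  5  6  7  8  9 10 11 12 13 14 15 16 17 18 19 20 21 22 23 24 25
G :  0  1  0  1  2  3  2  3  4  5  0  1  0  1  2  3  2  3  4  5  0  1  0  1  2  3
P-positions are exactly the n with G(n) = 0.

0, 2, 10, 12, 20, 22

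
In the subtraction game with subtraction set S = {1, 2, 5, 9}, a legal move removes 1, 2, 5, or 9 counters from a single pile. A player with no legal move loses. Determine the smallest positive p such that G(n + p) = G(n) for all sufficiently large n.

G(0) = 0
G(1) = mex{0} = 1
G(2) = mex{1,0} = 2
G(3) = mex{2,1} = 0
G(4) = mex{0,2} = 1
G(5) = mex{1,0,0} = 2
G(6) = mex{2,1,1} = 0
G(7) = mex{0,2,2} = 1
G(8) = mex{1,0,0} = 2
G(9) = mex{2,1,1,0} = 3
G(10) = mex{3,2,2,1} = 0
G(11) = mex{0,3,0,2} = 1
G(12) = mex{1,0,1,0} = 2
G(13) = mex{2,1,2,1} = 0
G(14) = mex{0,2,3,2} = 1
G(15) = mex{1,0,0,0} = 2
G(16) = mex{2,1,1,1} = 0
G(17) = mex{0,2,2,2} = 1
G(18) = mex{1,0,0,3} = 2
G(19) = mex{2,1,1,0} = 3
G(20) = mex{3,2,2,1} = 0
G(21) = mex{0,3,0,2} = 1
G(n+10) = G(n) holds for n = 0,…,8 (a full window of length max(S) = 9), so the sequence is purely periodic with period 10.

10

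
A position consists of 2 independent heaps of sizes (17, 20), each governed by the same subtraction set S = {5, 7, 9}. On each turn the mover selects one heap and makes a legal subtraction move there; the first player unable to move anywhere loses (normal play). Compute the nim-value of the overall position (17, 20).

All heaps use S = {5, 7, 9}:
n :  0  1  2  3  4  5  6  7  8  9 10 11 12 13 14 15 16 17 18 19 20
G :  0  0  0  0  0  1  1  1  1  1  2  2  2  2  0  0  0  0  0  1  1
Heap A: G(17) = 0.
Heap B: G(20) = 1.
Combined Grundy value = 0 ⊕ 1 = 1.

1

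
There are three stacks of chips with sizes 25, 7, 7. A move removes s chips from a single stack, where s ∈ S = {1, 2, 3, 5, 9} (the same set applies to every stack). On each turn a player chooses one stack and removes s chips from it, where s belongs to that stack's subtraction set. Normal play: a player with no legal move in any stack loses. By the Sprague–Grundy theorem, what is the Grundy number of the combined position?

1

All stacks use S = {1, 2, 3, 5, 9}:
G(0) = 0
G(1) = mex{0} = 1
G(2) = mex{1,0} = 2
G(3) = mex{2,1,0} = 3
G(4) = mex{3,2,1} = 0
G(5) = mex{0,3,2,0} = 1
G(6) = mex{1,0,3,1} = 2
G(7) = mex{2,1,0,2} = 3
G(8) = mex{3,2,1,3} = 0
G(9) = mex{0,3,2,0,0} = 1
G(10) = mex{1,0,3,1,1} = 2
G(11) = mex{2,1,0,2,2} = 3
G(12) = mex{3,2,1,3,3} = 0
G(13) = mex{0,3,2,0,0} = 1
G(14) = mex{1,0,3,1,1} = 2
G(15) = mex{2,1,0,2,2} = 3
G(16) = mex{3,2,1,3,3} = 0
G(17) = mex{0,3,2,0,0} = 1
G(18) = mex{1,0,3,1,1} = 2
G(19) = mex{2,1,0,2,2} = 3
G(20) = mex{3,2,1,3,3} = 0
G(21) = mex{0,3,2,0,0} = 1
G(22) = mex{1,0,3,1,1} = 2
G(23) = mex{2,1,0,2,2} = 3
G(24) = mex{3,2,1,3,3} = 0
G(25) = mex{0,3,2,0,0} = 1
Stack A: G(25) = 1.
Stack B: G(7) = 3.
Stack C: G(7) = 3.
Combined Grundy value = 1 ⊕ 3 ⊕ 3 = 1.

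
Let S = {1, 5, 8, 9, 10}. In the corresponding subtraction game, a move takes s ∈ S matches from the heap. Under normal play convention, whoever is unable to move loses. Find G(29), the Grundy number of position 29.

2

G(0) = 0
G(1) = mex{0} = 1
G(2) = mex{1} = 0
G(3) = mex{0} = 1
G(4) = mex{1} = 0
G(5) = mex{0,0} = 1
G(6) = mex{1,1} = 0
G(7) = mex{0,0} = 1
G(8) = mex{1,1,0} = 2
G(9) = mex{2,0,1,0} = 3
G(10) = mex{3,1,0,1,0} = 2
G(11) = mex{2,0,1,0,1} = 3
G(12) = mex{3,1,0,1,0} = 2
G(13) = mex{2,2,1,0,1} = 3
G(14) = mex{3,3,0,1,0} = 2
G(15) = mex{2,2,1,0,1} = 3
G(16) = mex{3,3,2,1,0} = 4
G(17) = mex{4,2,3,2,1} = 0
G(18) = mex{0,3,2,3,2} = 1
G(19) = mex{1,2,3,2,3} = 0
G(20) = mex{0,3,2,3,2} = 1
G(21) = mex{1,4,3,2,3} = 0
G(22) = mex{0,0,2,3,2} = 1
G(23) = mex{1,1,3,2,3} = 0
G(24) = mex{0,0,4,3,2} = 1
G(25) = mex{1,1,0,4,3} = 2
G(26) = mex{2,0,1,0,4} = 3
G(27) = mex{3,1,0,1,0} = 2
G(28) = mex{2,0,1,0,1} = 3
G(29) = mex{3,1,0,1,0} = 2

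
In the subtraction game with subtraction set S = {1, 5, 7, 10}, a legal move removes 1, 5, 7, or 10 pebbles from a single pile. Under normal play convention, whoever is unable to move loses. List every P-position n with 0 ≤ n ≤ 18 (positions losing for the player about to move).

0, 2, 4, 6, 8, 17

n :  0  1  2  3  4  5  6  7  8  9 10 11 12 13 14 15 16 17 18
G :  0  1  0  1  0  1  0  1  0  1  2  3  2  3  2  3  2  0  1
P-positions are exactly the n with G(n) = 0.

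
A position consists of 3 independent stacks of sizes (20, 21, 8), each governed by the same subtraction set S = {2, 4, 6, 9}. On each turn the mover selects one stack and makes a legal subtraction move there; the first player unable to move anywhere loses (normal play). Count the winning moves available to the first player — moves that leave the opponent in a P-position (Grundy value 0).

4

All stacks use S = {2, 4, 6, 9}:
G(0) = 0
G(1) = mex{} = 0
G(2) = mex{0} = 1
G(3) = mex{0} = 1
G(4) = mex{1,0} = 2
G(5) = mex{1,0} = 2
G(6) = mex{2,1,0} = 3
G(7) = mex{2,1,0} = 3
G(8) = mex{3,2,1} = 0
G(9) = mex{3,2,1,0} = 4
G(10) = mex{0,3,2,0} = 1
G(11) = mex{4,3,2,1} = 0
G(12) = mex{1,0,3,1} = 2
G(13) = mex{0,4,3,2} = 1
G(14) = mex{2,1,0,2} = 3
G(15) = mex{1,0,4,3} = 2
G(16) = mex{3,2,1,3} = 0
G(17) = mex{2,1,0,0} = 3
G(18) = mex{0,3,2,4} = 1
G(19) = mex{3,2,1,1} = 0
G(20) = mex{1,0,3,0} = 2
G(21) = mex{0,3,2,2} = 1
Stack A: G(20) = 2.
Stack B: G(21) = 1.
Stack C: G(8) = 0.
Combined Grundy value = 2 ⊕ 1 ⊕ 0 = 3.
A winning move leaves total XOR = 0, i.e. changes one component's Grundy value g to g ⊕ X where X is the current total.
Stack A: need g' = 2⊕3 = 1. Options: 20−2→G=1, 20−4→G=0, 20−6→G=3, 20−9→G=0. Hits: 1.
Stack B: need g' = 1⊕3 = 2. Options: 21−2→G=0, 21−4→G=3, 21−6→G=2, 21−9→G=2. Hits: 2.
Stack C: need g' = 0⊕3 = 3. Options: 8−2→G=3, 8−4→G=2, 8−6→G=1. Hits: 1.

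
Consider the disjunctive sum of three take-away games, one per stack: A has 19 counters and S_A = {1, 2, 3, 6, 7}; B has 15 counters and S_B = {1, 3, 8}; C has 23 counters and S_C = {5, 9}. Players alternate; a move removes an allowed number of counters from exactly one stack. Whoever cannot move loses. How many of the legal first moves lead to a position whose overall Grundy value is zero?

Stack A, S = {1, 2, 3, 6, 7}:
G(0) = 0
G(1) = mex{0} = 1
G(2) = mex{1,0} = 2
G(3) = mex{2,1,0} = 3
G(4) = mex{3,2,1} = 0
G(5) = mex{0,3,2} = 1
G(6) = mex{1,0,3,0} = 2
G(7) = mex{2,1,0,1,0} = 3
G(8) = mex{3,2,1,2,1} = 0
G(9) = mex{0,3,2,3,2} = 1
G(10) = mex{1,0,3,0,3} = 2
G(11) = mex{2,1,0,1,0} = 3
G(12) = mex{3,2,1,2,1} = 0
G(13) = mex{0,3,2,3,2} = 1
G(14) = mex{1,0,3,0,3} = 2
G(15) = mex{2,1,0,1,0} = 3
G(16) = mex{3,2,1,2,1} = 0
G(17) = mex{0,3,2,3,2} = 1
G(18) = mex{1,0,3,0,3} = 2
G(19) = mex{2,1,0,1,0} = 3
G_A(19) = 3.
Stack B, S = {1, 3, 8}:
n :  0  1  2  3  4  5  6  7  8  9 10 11 12 13 14 15
G :  0  1  0  1  0  1  0  1  2  3  2  0  1  0  1  0
G_B(15) = 0.
Stack C, S = {5, 9}:
n :  0  1  2  3  4  5  6  7  8  9 10 11 12 13 14 15 16 17 18 19 20 21 22 23
G :  0  0  0  0  0  1  1  1  1  1  2  2  2  2  0  0  0  0  0  1  1  1  1  1
G_C(23) = 1.
Combined Grundy value = 3 ⊕ 0 ⊕ 1 = 2.
A winning move leaves total XOR = 0, i.e. changes one component's Grundy value g to g ⊕ X where X is the current total.
Stack A: need g' = 3⊕2 = 1. Options: 19−1→G=2, 19−2→G=1, 19−3→G=0, 19−6→G=1, 19−7→G=0. Hits: 2.
Stack B: need g' = 0⊕2 = 2. Options: 15−1→G=1, 15−3→G=1, 15−8→G=1. Hits: 0.
Stack C: need g' = 1⊕2 = 3. Options: 23−5→G=0, 23−9→G=0. Hits: 0.

2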